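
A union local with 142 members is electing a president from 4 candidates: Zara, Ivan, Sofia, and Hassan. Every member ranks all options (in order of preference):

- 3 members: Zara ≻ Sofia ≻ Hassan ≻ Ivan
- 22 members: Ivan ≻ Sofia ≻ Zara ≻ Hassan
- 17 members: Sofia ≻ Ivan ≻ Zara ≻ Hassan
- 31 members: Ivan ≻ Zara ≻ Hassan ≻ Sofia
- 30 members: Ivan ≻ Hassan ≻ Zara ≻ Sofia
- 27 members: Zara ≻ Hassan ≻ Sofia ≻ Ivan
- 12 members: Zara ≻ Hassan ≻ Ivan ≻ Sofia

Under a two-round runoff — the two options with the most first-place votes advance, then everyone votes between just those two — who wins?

Ivan

Round 1 first-place votes: Zara 42, Ivan 83, Sofia 17, Hassan 0.
Ivan and Zara advance.
Runoff: Ivan is preferred to Zara by 100 voters; Zara by 42.
Ivan wins the runoff.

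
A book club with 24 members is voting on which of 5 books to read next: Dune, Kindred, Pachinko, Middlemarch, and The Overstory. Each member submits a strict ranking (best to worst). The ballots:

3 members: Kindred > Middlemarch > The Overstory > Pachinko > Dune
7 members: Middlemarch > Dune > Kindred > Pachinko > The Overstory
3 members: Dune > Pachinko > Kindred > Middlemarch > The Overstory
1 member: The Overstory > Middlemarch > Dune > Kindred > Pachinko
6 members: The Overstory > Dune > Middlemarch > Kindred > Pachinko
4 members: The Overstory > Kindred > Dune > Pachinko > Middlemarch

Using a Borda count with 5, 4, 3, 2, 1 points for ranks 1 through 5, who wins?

Dune

Dune: 3·1 + 7·4 + 3·5 + 1·3 + 6·4 + 4·3 = 85
Kindred: 3·5 + 7·3 + 3·3 + 1·2 + 6·2 + 4·4 = 75
Pachinko: 3·2 + 7·2 + 3·4 + 1·1 + 6·1 + 4·2 = 47
Middlemarch: 3·4 + 7·5 + 3·2 + 1·4 + 6·3 + 4·1 = 79
The Overstory: 3·3 + 7·1 + 3·1 + 1·5 + 6·5 + 4·5 = 74
Dune has the highest Borda score (85).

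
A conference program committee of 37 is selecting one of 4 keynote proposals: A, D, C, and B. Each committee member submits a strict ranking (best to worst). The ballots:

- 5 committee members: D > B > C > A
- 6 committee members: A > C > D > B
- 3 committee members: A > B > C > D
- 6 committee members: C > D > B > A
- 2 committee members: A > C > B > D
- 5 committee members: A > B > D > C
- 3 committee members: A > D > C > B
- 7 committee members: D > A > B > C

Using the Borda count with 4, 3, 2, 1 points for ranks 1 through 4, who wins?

A: 5·1 + 6·4 + 3·4 + 6·1 + 2·4 + 5·4 + 3·4 + 7·3 = 108
D: 5·4 + 6·2 + 3·1 + 6·3 + 2·1 + 5·2 + 3·3 + 7·4 = 102
C: 5·2 + 6·3 + 3·2 + 6·4 + 2·3 + 5·1 + 3·2 + 7·1 = 82
B: 5·3 + 6·1 + 3·3 + 6·2 + 2·2 + 5·3 + 3·1 + 7·2 = 78
A has the highest Borda score (108).

A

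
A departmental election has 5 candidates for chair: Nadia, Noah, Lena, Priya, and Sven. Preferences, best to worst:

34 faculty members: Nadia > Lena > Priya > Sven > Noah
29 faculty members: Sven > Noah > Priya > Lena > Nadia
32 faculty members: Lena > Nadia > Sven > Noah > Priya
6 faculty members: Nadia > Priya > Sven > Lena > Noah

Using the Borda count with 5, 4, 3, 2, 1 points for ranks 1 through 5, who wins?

Nadia: 34·5 + 29·1 + 32·4 + 6·5 = 357
Noah: 34·1 + 29·4 + 32·2 + 6·1 = 220
Lena: 34·4 + 29·2 + 32·5 + 6·2 = 366
Priya: 34·3 + 29·3 + 32·1 + 6·4 = 245
Sven: 34·2 + 29·5 + 32·3 + 6·3 = 327
Lena has the highest Borda score (366).

Lena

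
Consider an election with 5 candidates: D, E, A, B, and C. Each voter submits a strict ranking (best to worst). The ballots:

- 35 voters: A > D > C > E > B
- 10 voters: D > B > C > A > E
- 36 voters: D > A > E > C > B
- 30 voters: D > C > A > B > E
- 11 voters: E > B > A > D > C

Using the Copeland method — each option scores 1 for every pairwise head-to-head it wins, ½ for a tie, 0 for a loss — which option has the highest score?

D: beats E, A, B, and C → score 4.
E: beats B; loses to D, A, and C → score 1.
A: beats E, B, and C; loses to D → score 3.
B: loses to D, E, A, and C → score 0.
C: beats E and B; loses to D and A → score 2.
D has the best pairwise record.

D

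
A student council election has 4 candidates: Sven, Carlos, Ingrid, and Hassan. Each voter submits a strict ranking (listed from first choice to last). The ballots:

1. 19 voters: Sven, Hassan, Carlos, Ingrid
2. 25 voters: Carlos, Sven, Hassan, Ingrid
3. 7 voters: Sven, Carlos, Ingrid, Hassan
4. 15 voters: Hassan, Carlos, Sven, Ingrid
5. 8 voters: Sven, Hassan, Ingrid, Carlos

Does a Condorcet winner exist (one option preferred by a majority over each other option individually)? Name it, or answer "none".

none

Checking pairwise contests:
Carlos beats Sven 40–34.
Hassan beats Carlos 42–32.
Sven beats Ingrid 74–0.
Sven beats Hassan 59–15.
Every option loses at least one head-to-head, so there is no Condorcet winner.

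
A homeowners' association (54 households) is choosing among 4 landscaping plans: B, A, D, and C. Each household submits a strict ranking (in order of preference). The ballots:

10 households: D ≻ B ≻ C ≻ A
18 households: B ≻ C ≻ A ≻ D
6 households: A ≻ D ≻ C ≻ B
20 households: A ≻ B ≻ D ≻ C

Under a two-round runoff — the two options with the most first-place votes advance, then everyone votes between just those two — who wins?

B

Round 1 first-place votes: B 18, A 26, D 10, C 0.
A and B advance.
Runoff: A is preferred to B by 26 voters; B by 28.
B wins the runoff.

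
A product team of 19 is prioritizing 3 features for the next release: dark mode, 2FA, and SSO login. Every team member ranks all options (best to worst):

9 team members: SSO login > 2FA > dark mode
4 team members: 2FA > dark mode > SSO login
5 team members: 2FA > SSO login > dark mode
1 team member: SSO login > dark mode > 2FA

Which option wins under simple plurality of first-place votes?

SSO login

First-place votes: dark mode 0, 2FA 9, SSO login 10.
SSO login has the most first-place votes.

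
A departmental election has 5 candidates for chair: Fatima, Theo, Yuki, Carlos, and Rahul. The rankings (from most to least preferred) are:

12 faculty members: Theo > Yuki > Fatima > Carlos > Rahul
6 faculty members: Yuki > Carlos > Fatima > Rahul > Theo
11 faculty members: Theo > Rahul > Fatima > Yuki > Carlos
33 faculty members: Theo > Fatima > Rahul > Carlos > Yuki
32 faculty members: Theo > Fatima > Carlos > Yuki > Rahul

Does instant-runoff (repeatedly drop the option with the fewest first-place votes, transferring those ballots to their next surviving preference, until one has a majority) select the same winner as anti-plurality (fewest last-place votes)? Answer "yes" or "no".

Instant-runoff — R1 Fatima 0, Theo 88, Yuki 6, Carlos 0, Rahul 0 (Theo winner). Winner: Theo.
Anti-plurality — last-place votes: Fatima 0, Theo 6, Yuki 33, Carlos 11, Rahul 44. Winner: Fatima.
The two methods disagree.

no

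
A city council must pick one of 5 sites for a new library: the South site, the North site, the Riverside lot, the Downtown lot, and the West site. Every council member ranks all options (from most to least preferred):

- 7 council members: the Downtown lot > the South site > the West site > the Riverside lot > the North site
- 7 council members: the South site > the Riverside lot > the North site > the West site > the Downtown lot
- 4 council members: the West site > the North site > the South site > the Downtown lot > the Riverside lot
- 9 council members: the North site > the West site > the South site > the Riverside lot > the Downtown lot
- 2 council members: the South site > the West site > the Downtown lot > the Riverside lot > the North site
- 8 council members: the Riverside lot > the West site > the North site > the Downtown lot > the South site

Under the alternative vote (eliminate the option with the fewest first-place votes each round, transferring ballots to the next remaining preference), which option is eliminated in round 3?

Round 1: the South site 9, the North site 9, the Riverside lot 8, the Downtown lot 7, the West site 4. Eliminate the West site.
Round 2: the South site 9, the North site 13, the Riverside lot 8, the Downtown lot 7. Eliminate the Downtown lot.
Round 3: the South site 16, the North site 13, the Riverside lot 8. Eliminate the Riverside lot.

the Riverside lot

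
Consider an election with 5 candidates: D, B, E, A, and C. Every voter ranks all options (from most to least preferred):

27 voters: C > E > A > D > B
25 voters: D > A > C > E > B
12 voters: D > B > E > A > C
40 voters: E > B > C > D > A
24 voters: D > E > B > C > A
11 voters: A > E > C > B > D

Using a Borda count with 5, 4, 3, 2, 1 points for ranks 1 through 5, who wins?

E

D: 27·2 + 25·5 + 12·5 + 40·2 + 24·5 + 11·1 = 450
B: 27·1 + 25·1 + 12·4 + 40·4 + 24·3 + 11·2 = 354
E: 27·4 + 25·2 + 12·3 + 40·5 + 24·4 + 11·4 = 534
A: 27·3 + 25·4 + 12·2 + 40·1 + 24·1 + 11·5 = 324
C: 27·5 + 25·3 + 12·1 + 40·3 + 24·2 + 11·3 = 423
E has the highest Borda score (534).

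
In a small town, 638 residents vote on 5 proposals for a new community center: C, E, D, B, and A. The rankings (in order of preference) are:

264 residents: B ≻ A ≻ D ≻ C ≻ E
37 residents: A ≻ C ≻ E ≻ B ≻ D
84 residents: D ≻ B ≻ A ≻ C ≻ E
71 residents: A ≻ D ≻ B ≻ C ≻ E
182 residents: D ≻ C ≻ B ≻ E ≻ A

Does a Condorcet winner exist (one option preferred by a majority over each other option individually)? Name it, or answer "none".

none

Checking pairwise contests:
D beats C 601–37.
C beats E 638–0.
A beats D 372–266.
D beats B 337–301.
B beats A 530–108.
Every option loses at least one head-to-head, so there is no Condorcet winner.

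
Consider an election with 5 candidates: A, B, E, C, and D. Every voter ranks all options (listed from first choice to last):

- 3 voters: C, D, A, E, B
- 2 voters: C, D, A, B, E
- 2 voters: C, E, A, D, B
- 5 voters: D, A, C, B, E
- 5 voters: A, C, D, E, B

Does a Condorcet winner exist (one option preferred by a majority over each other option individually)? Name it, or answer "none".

none

Checking pairwise contests:
D beats A 10–7.
A beats B 17–0.
A beats E 15–2.
A beats C 10–7.
C beats D 12–5.
Every option loses at least one head-to-head, so there is no Condorcet winner.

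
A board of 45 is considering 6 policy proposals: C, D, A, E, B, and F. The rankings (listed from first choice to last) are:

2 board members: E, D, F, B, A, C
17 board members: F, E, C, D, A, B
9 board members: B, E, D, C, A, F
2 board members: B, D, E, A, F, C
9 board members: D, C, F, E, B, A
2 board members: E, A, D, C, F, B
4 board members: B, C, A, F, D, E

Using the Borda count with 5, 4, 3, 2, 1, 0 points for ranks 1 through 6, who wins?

C: 2·0 + 17·3 + 9·2 + 2·0 + 9·4 + 2·2 + 4·4 = 125
D: 2·4 + 17·2 + 9·3 + 2·4 + 9·5 + 2·3 + 4·1 = 132
A: 2·1 + 17·1 + 9·1 + 2·2 + 9·0 + 2·4 + 4·3 = 52
E: 2·5 + 17·4 + 9·4 + 2·3 + 9·2 + 2·5 + 4·0 = 148
B: 2·2 + 17·0 + 9·5 + 2·5 + 9·1 + 2·0 + 4·5 = 88
F: 2·3 + 17·5 + 9·0 + 2·1 + 9·3 + 2·1 + 4·2 = 130
E has the highest Borda score (148).

E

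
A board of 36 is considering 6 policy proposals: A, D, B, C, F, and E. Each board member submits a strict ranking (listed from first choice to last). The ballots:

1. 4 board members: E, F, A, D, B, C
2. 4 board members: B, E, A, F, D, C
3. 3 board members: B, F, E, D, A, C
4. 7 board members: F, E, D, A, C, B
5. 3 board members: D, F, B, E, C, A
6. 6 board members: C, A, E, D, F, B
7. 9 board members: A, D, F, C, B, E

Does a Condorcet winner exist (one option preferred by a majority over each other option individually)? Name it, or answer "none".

Checking pairwise contests:
E beats A 21–15.
A beats D 23–13.
A beats B 26–10.
A beats C 27–9.
A beats F 19–17.
B beats E 19–17.
Every option loses at least one head-to-head, so there is no Condorcet winner.

none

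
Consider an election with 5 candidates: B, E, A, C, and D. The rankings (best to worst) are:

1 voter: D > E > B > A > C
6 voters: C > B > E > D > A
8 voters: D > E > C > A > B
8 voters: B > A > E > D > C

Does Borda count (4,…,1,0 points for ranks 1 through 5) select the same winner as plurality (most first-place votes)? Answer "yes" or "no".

no

Borda — scores: B 52, E 55, A 33, C 40, D 50. Winner: E.
Plurality — first-place votes: B 8, E 0, A 0, C 6, D 9. Winner: D.
The two methods disagree.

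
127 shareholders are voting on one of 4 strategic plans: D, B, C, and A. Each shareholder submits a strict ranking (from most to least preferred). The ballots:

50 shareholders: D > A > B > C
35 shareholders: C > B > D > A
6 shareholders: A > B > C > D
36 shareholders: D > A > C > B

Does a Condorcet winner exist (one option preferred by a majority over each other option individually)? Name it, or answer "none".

D

D vs B: 86–41 for D.
D vs C: 86–41 for D.
D vs A: 121–6 for D.
D beats every other option head-to-head.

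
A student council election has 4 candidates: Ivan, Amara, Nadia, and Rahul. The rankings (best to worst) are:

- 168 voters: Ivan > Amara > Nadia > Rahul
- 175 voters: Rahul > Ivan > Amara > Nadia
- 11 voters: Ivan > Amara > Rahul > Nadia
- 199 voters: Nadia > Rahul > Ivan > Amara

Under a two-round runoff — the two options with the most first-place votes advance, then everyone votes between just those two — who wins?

Round 1 first-place votes: Ivan 179, Amara 0, Nadia 199, Rahul 175.
Nadia and Ivan advance.
Runoff: Nadia is preferred to Ivan by 199 voters; Ivan by 354.
Ivan wins the runoff.

Ivan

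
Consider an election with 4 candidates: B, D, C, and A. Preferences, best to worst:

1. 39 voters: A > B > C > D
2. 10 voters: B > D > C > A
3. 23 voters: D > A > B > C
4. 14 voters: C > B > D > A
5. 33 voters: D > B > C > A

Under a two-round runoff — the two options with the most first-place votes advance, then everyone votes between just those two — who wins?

Round 1 first-place votes: B 10, D 56, C 14, A 39.
D and A advance.
Runoff: D is preferred to A by 80 voters; A by 39.
D wins the runoff.

D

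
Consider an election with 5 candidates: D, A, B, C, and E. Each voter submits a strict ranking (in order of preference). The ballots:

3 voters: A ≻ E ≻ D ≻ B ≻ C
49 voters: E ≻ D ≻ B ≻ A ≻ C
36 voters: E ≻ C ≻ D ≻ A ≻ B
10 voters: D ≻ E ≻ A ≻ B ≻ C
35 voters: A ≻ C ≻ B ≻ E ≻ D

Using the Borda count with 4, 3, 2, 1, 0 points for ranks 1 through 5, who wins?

E

D: 3·2 + 49·3 + 36·2 + 10·4 + 35·0 = 265
A: 3·4 + 49·1 + 36·1 + 10·2 + 35·4 = 257
B: 3·1 + 49·2 + 36·0 + 10·1 + 35·2 = 181
C: 3·0 + 49·0 + 36·3 + 10·0 + 35·3 = 213
E: 3·3 + 49·4 + 36·4 + 10·3 + 35·1 = 414
E has the highest Borda score (414).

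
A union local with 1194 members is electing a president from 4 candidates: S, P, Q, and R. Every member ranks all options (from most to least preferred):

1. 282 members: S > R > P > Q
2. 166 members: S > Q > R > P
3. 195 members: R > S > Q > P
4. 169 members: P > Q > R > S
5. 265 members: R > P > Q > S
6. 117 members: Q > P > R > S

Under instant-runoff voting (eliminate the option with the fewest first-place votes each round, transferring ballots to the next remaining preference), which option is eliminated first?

Q

Round 1: S 448, P 169, Q 117, R 460. Eliminate Q.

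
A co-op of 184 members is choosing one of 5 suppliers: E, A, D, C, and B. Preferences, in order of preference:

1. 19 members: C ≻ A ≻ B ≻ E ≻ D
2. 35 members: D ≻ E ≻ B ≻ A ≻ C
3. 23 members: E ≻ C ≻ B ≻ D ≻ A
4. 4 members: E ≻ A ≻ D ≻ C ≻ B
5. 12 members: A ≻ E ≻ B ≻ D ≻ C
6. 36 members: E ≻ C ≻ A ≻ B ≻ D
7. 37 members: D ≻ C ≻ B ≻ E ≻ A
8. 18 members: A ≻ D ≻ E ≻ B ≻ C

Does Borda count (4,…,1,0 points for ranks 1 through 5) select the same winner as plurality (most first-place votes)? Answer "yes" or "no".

no

Borda — scores: E 485, A 296, D 385, C 368, B 306. Winner: E.
Plurality — first-place votes: E 63, A 30, D 72, C 19, B 0. Winner: D.
The two methods disagree.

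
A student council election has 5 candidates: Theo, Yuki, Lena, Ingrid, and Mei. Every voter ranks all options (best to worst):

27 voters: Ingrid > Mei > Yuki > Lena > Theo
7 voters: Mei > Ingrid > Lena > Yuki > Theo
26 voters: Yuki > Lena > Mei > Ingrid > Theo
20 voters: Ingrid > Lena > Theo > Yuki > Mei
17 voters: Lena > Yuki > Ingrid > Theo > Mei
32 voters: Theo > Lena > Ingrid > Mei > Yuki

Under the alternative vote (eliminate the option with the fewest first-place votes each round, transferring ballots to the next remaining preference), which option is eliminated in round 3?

Theo

Round 1: Theo 32, Yuki 26, Lena 17, Ingrid 47, Mei 7. Eliminate Mei.
Round 2: Theo 32, Yuki 26, Lena 17, Ingrid 54. Eliminate Lena.
Round 3: Theo 32, Yuki 43, Ingrid 54. Eliminate Theo.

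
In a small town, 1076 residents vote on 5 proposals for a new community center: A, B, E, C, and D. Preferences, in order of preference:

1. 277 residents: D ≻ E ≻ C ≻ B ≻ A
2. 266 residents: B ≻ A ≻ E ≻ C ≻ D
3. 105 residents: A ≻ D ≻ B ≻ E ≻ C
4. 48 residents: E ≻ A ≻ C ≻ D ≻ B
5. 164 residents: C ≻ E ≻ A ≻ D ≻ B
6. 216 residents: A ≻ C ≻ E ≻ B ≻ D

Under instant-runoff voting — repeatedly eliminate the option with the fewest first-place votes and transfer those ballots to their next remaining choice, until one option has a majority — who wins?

A

Round 1: A 321, B 266, E 48, C 164, D 277. Eliminate E.
Round 2: A 369, B 266, C 164, D 277. Eliminate C.
Round 3: A 533, B 266, D 277. Eliminate B.
Round 4: A 799, D 277. A has a majority.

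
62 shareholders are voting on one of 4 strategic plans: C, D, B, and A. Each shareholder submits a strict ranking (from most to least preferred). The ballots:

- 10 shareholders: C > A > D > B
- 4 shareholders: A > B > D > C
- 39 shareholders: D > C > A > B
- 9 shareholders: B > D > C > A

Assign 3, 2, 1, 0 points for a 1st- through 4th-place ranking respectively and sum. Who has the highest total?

D

C: 10·3 + 4·0 + 39·2 + 9·1 = 117
D: 10·1 + 4·1 + 39·3 + 9·2 = 149
B: 10·0 + 4·2 + 39·0 + 9·3 = 35
A: 10·2 + 4·3 + 39·1 + 9·0 = 71
D has the highest Borda score (149).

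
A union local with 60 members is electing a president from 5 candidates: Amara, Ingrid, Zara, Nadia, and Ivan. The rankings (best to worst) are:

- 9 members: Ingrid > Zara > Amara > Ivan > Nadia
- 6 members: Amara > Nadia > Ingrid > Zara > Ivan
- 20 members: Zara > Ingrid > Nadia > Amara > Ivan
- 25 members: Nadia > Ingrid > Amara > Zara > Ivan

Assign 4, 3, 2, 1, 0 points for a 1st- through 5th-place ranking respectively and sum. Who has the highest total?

Amara: 9·2 + 6·4 + 20·1 + 25·2 = 112
Ingrid: 9·4 + 6·2 + 20·3 + 25·3 = 183
Zara: 9·3 + 6·1 + 20·4 + 25·1 = 138
Nadia: 9·0 + 6·3 + 20·2 + 25·4 = 158
Ivan: 9·1 + 6·0 + 20·0 + 25·0 = 9
Ingrid has the highest Borda score (183).

Ingrid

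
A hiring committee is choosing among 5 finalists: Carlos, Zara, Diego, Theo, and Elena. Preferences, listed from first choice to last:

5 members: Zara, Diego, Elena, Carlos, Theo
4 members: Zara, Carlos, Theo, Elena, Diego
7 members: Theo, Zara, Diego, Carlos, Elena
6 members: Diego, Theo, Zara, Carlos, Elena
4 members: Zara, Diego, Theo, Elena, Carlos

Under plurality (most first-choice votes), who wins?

First-place votes: Carlos 0, Zara 13, Diego 6, Theo 7, Elena 0.
Zara has the most first-place votes.

Zara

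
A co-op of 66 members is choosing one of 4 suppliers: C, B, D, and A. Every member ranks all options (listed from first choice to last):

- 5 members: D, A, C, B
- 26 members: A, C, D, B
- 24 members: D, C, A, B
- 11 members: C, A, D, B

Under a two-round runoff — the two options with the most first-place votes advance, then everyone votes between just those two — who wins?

Round 1 first-place votes: C 11, B 0, D 29, A 26.
D and A advance.
Runoff: D is preferred to A by 29 voters; A by 37.
A wins the runoff.

A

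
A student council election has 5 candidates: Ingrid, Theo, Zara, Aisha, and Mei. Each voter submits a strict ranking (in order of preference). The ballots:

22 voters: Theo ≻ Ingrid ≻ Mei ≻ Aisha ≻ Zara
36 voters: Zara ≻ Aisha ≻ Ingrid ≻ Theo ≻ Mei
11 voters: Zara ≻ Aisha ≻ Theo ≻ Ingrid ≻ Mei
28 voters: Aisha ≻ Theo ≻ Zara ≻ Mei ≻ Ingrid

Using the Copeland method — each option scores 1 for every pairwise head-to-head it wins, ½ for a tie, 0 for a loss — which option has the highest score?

Aisha

Ingrid: beats Mei; loses to Theo, Zara, and Aisha → score 1.
Theo: beats Ingrid, Zara, and Mei; loses to Aisha → score 3.
Zara: beats Ingrid and Mei; loses to Theo and Aisha → score 2.
Aisha: beats Ingrid, Theo, Zara, and Mei → score 4.
Mei: loses to Ingrid, Theo, Zara, and Aisha → score 0.
Aisha has the best pairwise record.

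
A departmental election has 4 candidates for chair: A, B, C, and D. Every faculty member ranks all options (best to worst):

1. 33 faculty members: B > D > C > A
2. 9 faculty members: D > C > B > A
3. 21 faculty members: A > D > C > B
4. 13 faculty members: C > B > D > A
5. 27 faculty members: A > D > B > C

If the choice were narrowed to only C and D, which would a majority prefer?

Voters preferring C to D: 13; preferring D to C: 90.
D wins the head-to-head.

D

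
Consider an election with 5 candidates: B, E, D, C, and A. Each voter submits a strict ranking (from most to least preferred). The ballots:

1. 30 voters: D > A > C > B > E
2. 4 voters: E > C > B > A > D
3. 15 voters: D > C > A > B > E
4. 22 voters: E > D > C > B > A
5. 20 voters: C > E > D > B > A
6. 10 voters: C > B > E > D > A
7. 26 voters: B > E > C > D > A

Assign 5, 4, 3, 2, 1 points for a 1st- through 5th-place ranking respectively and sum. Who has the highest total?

B: 30·2 + 4·3 + 15·2 + 22·2 + 20·2 + 10·4 + 26·5 = 356
E: 30·1 + 4·5 + 15·1 + 22·5 + 20·4 + 10·3 + 26·4 = 389
D: 30·5 + 4·1 + 15·5 + 22·4 + 20·3 + 10·2 + 26·2 = 449
C: 30·3 + 4·4 + 15·4 + 22·3 + 20·5 + 10·5 + 26·3 = 460
A: 30·4 + 4·2 + 15·3 + 22·1 + 20·1 + 10·1 + 26·1 = 251
C has the highest Borda score (460).

C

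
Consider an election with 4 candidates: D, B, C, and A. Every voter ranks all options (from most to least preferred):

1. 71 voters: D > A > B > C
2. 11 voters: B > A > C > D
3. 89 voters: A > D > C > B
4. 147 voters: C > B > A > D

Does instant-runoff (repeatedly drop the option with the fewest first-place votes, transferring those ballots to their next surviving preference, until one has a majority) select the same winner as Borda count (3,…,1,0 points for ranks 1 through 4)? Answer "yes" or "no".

Instant-runoff — R1 D 71, B 11, C 147, A 89 (B out); R2 D 71, C 147, A 100 (D out); R3 C 147, A 171 (A winner). Winner: A.
Borda — scores: D 391, B 398, C 541, A 578. Winner: A.
The two methods agree.

yes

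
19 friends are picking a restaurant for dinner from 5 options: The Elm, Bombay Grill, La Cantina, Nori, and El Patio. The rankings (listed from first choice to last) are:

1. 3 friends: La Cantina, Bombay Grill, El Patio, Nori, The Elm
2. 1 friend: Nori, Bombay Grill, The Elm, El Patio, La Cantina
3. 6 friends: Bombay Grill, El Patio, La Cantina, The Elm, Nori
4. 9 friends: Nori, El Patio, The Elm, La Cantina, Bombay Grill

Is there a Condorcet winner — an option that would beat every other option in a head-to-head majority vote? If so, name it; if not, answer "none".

Nori vs The Elm: 13–6 for Nori.
Nori vs Bombay Grill: 10–9 for Nori.
Nori vs La Cantina: 10–9 for Nori.
Nori vs El Patio: 10–9 for Nori.
Nori beats every other option head-to-head.

Nori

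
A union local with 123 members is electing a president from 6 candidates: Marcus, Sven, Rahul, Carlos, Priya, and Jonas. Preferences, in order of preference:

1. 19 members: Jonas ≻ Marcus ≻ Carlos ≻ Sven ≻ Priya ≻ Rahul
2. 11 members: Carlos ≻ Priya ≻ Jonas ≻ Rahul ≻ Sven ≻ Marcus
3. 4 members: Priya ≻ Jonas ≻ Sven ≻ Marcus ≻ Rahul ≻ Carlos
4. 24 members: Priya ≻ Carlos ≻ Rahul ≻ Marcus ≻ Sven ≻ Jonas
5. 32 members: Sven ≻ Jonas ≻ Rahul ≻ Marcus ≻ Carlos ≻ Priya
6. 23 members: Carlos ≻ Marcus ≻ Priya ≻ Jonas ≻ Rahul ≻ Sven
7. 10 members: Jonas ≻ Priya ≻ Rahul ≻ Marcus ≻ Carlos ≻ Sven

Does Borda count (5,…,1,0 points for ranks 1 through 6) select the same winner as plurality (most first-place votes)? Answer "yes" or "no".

Borda — scores: Marcus 308, Sven 245, Rahul 247, Carlos 365, Priya 312, Jonas 368. Winner: Jonas.
Plurality — first-place votes: Marcus 0, Sven 32, Rahul 0, Carlos 34, Priya 28, Jonas 29. Winner: Carlos.
The two methods disagree.

no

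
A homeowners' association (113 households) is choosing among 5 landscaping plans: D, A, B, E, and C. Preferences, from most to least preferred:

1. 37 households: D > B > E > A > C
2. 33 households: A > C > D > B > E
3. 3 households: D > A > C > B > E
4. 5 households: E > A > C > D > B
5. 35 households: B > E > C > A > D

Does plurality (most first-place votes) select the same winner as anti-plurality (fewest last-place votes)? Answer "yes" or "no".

no

Plurality — first-place votes: D 40, A 33, B 35, E 5, C 0. Winner: D.
Anti-plurality — last-place votes: D 35, A 0, B 5, E 36, C 37. Winner: A.
The two methods disagree.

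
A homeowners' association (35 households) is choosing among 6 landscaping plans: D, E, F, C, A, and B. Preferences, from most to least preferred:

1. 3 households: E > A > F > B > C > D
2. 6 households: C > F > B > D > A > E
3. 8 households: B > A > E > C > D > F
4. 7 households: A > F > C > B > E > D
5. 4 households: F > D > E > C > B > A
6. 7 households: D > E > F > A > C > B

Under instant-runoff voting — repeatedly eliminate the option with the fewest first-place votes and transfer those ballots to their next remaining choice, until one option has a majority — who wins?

B

Round 1: D 7, E 3, F 4, C 6, A 7, B 8. Eliminate E.
Round 2: D 7, F 4, C 6, A 10, B 8. Eliminate F.
Round 3: D 11, C 6, A 10, B 8. Eliminate C.
Round 4: D 11, A 10, B 14. Eliminate A.
Round 5: D 11, B 24. B has a majority.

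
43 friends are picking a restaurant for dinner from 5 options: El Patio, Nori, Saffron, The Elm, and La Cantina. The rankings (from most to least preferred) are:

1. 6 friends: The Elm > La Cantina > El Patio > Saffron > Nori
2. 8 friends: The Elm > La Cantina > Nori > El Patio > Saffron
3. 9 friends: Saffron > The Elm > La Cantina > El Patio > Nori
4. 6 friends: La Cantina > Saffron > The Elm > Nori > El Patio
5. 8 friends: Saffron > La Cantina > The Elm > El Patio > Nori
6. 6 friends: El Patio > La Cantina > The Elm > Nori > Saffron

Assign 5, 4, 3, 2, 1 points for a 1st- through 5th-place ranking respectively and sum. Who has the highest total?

El Patio: 6·3 + 8·2 + 9·2 + 6·1 + 8·2 + 6·5 = 104
Nori: 6·1 + 8·3 + 9·1 + 6·2 + 8·1 + 6·2 = 71
Saffron: 6·2 + 8·1 + 9·5 + 6·4 + 8·5 + 6·1 = 135
The Elm: 6·5 + 8·5 + 9·4 + 6·3 + 8·3 + 6·3 = 166
La Cantina: 6·4 + 8·4 + 9·3 + 6·5 + 8·4 + 6·4 = 169
La Cantina has the highest Borda score (169).

La Cantina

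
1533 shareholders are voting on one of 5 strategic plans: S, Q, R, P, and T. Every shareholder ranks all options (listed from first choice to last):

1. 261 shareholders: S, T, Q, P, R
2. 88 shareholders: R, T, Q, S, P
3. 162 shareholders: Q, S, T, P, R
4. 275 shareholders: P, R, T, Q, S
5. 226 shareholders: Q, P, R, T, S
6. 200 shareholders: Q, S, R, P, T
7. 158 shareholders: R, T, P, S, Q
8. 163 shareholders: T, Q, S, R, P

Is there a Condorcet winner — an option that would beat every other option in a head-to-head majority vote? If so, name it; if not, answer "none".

Checking pairwise contests:
Q beats S 1114–419.
T beats Q 945–588.
S beats R 786–747.
S beats P 874–659.
R beats T 947–586.
Every option loses at least one head-to-head, so there is no Condorcet winner.

none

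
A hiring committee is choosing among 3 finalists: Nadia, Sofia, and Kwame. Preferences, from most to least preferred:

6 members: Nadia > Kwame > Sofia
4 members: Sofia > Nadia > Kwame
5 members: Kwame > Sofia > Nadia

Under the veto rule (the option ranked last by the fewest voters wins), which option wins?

Last-place votes: Nadia 5, Sofia 6, Kwame 4.
Kwame is ranked last by the fewest voters, so Kwame wins.

Kwame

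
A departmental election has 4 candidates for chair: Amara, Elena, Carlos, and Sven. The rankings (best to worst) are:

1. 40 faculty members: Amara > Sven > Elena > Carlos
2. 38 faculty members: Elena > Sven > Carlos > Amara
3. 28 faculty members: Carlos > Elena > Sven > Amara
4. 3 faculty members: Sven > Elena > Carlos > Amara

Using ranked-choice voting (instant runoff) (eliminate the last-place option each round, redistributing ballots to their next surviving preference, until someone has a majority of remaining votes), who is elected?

Round 1: Amara 40, Elena 38, Carlos 28, Sven 3. Eliminate Sven.
Round 2: Amara 40, Elena 41, Carlos 28. Eliminate Carlos.
Round 3: Amara 40, Elena 69. Elena has a majority.

Elena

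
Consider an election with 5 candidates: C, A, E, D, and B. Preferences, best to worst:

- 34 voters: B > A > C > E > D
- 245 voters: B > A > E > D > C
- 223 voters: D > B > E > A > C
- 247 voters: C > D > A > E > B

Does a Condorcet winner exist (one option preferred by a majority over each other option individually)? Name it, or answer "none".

D

D vs C: 468–281 for D.
D vs A: 470–279 for D.
D vs E: 470–279 for D.
D vs B: 470–279 for D.
D beats every other option head-to-head.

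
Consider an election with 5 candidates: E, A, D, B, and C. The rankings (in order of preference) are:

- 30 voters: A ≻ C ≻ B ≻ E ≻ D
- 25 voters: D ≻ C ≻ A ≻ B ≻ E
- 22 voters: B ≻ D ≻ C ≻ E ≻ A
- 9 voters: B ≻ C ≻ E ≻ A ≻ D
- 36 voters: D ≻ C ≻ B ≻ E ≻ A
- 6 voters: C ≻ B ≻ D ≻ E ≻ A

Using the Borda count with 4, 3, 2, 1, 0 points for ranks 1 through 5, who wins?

C

E: 30·1 + 25·0 + 22·1 + 9·2 + 36·1 + 6·1 = 112
A: 30·4 + 25·2 + 22·0 + 9·1 + 36·0 + 6·0 = 179
D: 30·0 + 25·4 + 22·3 + 9·0 + 36·4 + 6·2 = 322
B: 30·2 + 25·1 + 22·4 + 9·4 + 36·2 + 6·3 = 299
C: 30·3 + 25·3 + 22·2 + 9·3 + 36·3 + 6·4 = 368
C has the highest Borda score (368).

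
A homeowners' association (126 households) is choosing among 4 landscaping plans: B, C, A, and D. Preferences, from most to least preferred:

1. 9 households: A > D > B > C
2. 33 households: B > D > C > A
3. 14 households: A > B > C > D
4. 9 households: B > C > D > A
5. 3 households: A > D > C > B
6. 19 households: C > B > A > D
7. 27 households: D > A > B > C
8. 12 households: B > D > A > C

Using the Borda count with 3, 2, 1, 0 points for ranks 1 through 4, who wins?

B: 9·1 + 33·3 + 14·2 + 9·3 + 3·0 + 19·2 + 27·1 + 12·3 = 264
C: 9·0 + 33·1 + 14·1 + 9·2 + 3·1 + 19·3 + 27·0 + 12·0 = 125
A: 9·3 + 33·0 + 14·3 + 9·0 + 3·3 + 19·1 + 27·2 + 12·1 = 163
D: 9·2 + 33·2 + 14·0 + 9·1 + 3·2 + 19·0 + 27·3 + 12·2 = 204
B has the highest Borda score (264).

B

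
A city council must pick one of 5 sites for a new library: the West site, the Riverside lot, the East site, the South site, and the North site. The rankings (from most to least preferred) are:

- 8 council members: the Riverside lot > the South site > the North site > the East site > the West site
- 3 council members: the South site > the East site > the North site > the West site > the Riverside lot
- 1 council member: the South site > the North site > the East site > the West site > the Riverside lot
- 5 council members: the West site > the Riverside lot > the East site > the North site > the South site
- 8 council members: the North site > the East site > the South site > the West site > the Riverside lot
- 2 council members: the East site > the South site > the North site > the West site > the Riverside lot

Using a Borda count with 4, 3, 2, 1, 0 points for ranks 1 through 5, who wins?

the North site

the West site: 8·0 + 3·1 + 1·1 + 5·4 + 8·1 + 2·1 = 34
the Riverside lot: 8·4 + 3·0 + 1·0 + 5·3 + 8·0 + 2·0 = 47
the East site: 8·1 + 3·3 + 1·2 + 5·2 + 8·3 + 2·4 = 61
the South site: 8·3 + 3·4 + 1·4 + 5·0 + 8·2 + 2·3 = 62
the North site: 8·2 + 3·2 + 1·3 + 5·1 + 8·4 + 2·2 = 66
the North site has the highest Borda score (66).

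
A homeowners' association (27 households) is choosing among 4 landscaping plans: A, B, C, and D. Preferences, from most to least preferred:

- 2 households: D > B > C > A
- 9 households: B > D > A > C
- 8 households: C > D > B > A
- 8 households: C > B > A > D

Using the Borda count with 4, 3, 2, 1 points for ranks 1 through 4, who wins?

B

A: 2·1 + 9·2 + 8·1 + 8·2 = 44
B: 2·3 + 9·4 + 8·2 + 8·3 = 82
C: 2·2 + 9·1 + 8·4 + 8·4 = 77
D: 2·4 + 9·3 + 8·3 + 8·1 = 67
B has the highest Borda score (82).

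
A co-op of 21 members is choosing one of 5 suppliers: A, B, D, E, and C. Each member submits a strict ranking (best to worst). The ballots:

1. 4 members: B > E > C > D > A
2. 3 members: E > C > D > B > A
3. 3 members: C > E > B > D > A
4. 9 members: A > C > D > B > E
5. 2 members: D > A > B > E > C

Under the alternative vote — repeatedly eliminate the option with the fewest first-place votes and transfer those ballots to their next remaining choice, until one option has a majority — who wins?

Round 1: A 9, B 4, D 2, E 3, C 3. Eliminate D.
Round 2: A 11, B 4, E 3, C 3. A has a majority.

A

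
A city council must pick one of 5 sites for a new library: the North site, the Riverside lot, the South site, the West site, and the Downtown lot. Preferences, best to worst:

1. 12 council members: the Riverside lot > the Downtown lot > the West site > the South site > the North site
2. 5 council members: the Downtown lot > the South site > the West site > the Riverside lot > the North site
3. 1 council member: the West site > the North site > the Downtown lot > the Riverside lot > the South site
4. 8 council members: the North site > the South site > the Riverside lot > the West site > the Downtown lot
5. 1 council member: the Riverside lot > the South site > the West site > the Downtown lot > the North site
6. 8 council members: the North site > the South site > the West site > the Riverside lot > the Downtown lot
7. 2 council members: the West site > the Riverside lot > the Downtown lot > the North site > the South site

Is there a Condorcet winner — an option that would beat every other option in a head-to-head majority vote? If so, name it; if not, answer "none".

Checking pairwise contests:
the Riverside lot beats the North site 20–17.
the South site beats the Riverside lot 21–16.
the North site beats the South site 19–18.
the Riverside lot beats the West site 21–16.
the Riverside lot beats the Downtown lot 31–6.
Every option loses at least one head-to-head, so there is no Condorcet winner.

none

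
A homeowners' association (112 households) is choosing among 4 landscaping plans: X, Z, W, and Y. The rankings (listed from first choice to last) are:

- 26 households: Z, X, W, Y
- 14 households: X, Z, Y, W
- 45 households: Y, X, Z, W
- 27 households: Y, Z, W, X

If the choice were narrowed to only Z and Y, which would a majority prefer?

Y

Voters preferring Z to Y: 40; preferring Y to Z: 72.
Y wins the head-to-head.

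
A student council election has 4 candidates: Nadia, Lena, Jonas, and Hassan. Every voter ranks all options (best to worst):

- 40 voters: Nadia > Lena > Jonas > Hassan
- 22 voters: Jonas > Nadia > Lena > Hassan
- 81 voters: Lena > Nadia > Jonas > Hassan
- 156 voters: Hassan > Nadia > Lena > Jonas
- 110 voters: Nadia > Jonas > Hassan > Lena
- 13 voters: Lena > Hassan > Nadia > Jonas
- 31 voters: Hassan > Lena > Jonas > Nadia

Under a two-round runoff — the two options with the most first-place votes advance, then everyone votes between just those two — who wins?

Nadia

Round 1 first-place votes: Nadia 150, Lena 94, Jonas 22, Hassan 187.
Hassan and Nadia advance.
Runoff: Hassan is preferred to Nadia by 200 voters; Nadia by 253.
Nadia wins the runoff.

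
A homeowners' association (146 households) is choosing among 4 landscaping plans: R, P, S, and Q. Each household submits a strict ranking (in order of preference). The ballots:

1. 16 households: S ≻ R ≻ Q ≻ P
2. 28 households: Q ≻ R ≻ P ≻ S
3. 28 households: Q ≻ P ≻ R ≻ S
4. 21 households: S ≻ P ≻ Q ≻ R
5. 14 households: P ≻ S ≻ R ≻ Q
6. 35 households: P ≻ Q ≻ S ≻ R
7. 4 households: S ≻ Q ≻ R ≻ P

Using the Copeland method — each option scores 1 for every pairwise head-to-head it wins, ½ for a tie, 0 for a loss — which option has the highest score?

Q

R: loses to P, S, and Q → score 0.
P: beats R and S; loses to Q → score 2.
S: beats R; loses to P and Q → score 1.
Q: beats R, P, and S → score 3.
Q has the best pairwise record.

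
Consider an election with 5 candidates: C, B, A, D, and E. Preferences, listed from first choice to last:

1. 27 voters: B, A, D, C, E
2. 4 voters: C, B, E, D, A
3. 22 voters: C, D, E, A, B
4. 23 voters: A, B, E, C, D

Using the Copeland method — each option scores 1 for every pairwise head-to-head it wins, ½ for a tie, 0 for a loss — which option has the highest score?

C: beats D and E; loses to B and A → score 2.
B: beats C, D, and E; loses to A → score 3.
A: beats C, B, D, and E → score 4.
D: beats E; loses to C, B, and A → score 1.
E: loses to C, B, A, and D → score 0.
A has the best pairwise record.

A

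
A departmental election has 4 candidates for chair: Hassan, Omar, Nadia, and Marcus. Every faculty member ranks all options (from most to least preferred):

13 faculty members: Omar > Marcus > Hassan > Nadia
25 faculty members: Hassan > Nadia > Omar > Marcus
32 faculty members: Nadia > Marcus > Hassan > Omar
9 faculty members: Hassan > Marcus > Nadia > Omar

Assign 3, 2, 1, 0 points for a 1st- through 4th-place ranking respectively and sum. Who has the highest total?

Hassan: 13·1 + 25·3 + 32·1 + 9·3 = 147
Omar: 13·3 + 25·1 + 32·0 + 9·0 = 64
Nadia: 13·0 + 25·2 + 32·3 + 9·1 = 155
Marcus: 13·2 + 25·0 + 32·2 + 9·2 = 108
Nadia has the highest Borda score (155).

Nadia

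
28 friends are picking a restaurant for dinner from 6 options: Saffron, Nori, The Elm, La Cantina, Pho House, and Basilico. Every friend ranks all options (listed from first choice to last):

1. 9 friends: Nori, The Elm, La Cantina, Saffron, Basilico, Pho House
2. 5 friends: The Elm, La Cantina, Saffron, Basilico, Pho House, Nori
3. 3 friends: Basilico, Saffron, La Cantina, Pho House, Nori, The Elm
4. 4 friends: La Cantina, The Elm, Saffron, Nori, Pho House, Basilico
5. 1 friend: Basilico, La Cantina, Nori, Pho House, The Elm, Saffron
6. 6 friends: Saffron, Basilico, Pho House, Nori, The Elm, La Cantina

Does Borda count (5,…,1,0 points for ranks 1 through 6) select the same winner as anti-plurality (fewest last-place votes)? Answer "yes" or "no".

yes

Borda — scores: Saffron 87, Nori 71, The Elm 84, La Cantina 80, Pho House 35, Basilico 63. Winner: Saffron.
Anti-plurality — last-place votes: Saffron 1, Nori 5, The Elm 3, La Cantina 6, Pho House 9, Basilico 4. Winner: Saffron.
The two methods agree.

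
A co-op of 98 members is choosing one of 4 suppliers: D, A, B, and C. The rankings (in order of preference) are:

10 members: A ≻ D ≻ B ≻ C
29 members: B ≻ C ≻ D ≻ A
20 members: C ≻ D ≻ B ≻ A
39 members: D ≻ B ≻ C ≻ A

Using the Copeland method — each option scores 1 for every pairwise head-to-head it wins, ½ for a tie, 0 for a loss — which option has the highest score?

D: beats A and B; ties C → score 2.5.
A: loses to D, B, and C → score 0.
B: beats A and C; loses to D → score 2.
C: beats A; ties D; loses to B → score 1.5.
D has the best pairwise record.

D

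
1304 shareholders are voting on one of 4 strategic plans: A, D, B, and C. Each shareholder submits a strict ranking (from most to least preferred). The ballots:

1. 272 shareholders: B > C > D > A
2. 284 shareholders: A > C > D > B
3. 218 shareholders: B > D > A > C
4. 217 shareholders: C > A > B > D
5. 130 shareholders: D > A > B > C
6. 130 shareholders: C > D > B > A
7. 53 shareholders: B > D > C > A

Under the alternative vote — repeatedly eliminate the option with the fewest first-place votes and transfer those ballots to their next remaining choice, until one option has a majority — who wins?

B

Round 1: A 284, D 130, B 543, C 347. Eliminate D.
Round 2: A 414, B 543, C 347. Eliminate C.
Round 3: A 631, B 673. B has a majority.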